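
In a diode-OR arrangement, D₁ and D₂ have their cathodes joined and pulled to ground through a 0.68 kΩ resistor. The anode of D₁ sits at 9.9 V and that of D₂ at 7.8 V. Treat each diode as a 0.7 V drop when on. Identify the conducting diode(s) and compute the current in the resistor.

Assume both conduct. Then node N would need to be at both 9.9−0.7 = 9.2 V and 7.8−0.7 = 7.1 V, which is impossible.
Assume only D₁ conducts: V_N = 9.9 − 0.7 = 9.2 V, so I_R = 9.2/0.68 = 13.5 mA.
Check D₂: its anode-to-cathode voltage is 7.8 − 9.2 = -1.4 V < 0.7 V, so it is off. The assumption is consistent.

Only D₁ conducts; I_R ≈ 14 mA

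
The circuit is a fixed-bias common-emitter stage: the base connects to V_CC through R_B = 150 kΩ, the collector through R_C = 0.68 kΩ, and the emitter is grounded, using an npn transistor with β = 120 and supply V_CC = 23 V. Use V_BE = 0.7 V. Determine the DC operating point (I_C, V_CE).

I_C ≈ 18 mA, V_CE ≈ 11 V

Base loop: V_CC = I_B·R_B + V_BE, so I_B = (23 − 0.7)/150 kΩ = 0.149 mA.
In the active region I_C = β·I_B = 120 × 0.149 = 17.8 mA.
Collector loop: V_CE = V_CC − I_C·R_C = 23 − 17.8×0.68 = 10.9 V.
Since V_CE = 10.9 V > V_CE(sat) ≈ 0.2 V, the transistor is in the active region as assumed.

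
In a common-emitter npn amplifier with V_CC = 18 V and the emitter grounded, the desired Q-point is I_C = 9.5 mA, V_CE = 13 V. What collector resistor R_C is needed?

Collector loop: V_CC = I_C·R_C + V_CE.
R_C = (V_CC − V_CE)/I_C = (18 − 13)/9.5 = 0.526 kΩ.

R_C ≈ 0.53 kΩ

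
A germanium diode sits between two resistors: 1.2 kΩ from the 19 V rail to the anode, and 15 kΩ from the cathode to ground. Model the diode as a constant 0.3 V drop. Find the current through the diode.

I ≈ 1.2 mA

The two resistors are in series with the diode, so KVL gives 19 = I·1.2 + 0.3 + I·15.
I = (19 − 0.3) / (1.2 + 15) kΩ = 18.7 / 16.2 = 1.15 mA.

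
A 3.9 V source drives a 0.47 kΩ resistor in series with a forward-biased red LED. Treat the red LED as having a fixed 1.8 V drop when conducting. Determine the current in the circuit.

KVL around the loop: 3.9 = V_D + I·R = 1.8 + I × 0.47 kΩ.
So I = (3.9 − 1.8) / 0.47 kΩ = 2.1 / 0.47 = 4.47 mA.

I ≈ 4.5 mA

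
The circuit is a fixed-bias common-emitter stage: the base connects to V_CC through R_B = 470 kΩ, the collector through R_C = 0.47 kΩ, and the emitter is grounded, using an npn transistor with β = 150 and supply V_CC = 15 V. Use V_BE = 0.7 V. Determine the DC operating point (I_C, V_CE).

Base loop: V_CC = I_B·R_B + V_BE, so I_B = (15 − 0.7)/470 kΩ = 0.0304 mA.
In the active region I_C = β·I_B = 150 × 0.0304 = 4.56 mA.
Collector loop: V_CE = V_CC − I_C·R_C = 15 − 4.56×0.47 = 12.9 V.
Since V_CE = 12.9 V > V_CE(sat) ≈ 0.2 V, the transistor is in the active region as assumed.

I_C ≈ 4.6 mA, V_CE ≈ 13 V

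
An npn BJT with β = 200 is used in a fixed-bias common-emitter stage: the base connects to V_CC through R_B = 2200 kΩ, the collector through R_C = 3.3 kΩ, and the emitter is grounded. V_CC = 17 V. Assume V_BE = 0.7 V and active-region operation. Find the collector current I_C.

Base loop: V_CC = I_B·R_B + V_BE, so I_B = (17 − 0.7)/2200 kΩ = 0.00741 mA.
In the active region I_C = β·I_B = 200 × 0.00741 = 1.48 mA.
Collector loop: V_CE = V_CC − I_C·R_C = 17 − 1.48×3.3 = 12.1 V.
Since V_CE = 12.1 V > V_CE(sat) ≈ 0.2 V, the transistor is in the active region as assumed.

I_C ≈ 1.5 mA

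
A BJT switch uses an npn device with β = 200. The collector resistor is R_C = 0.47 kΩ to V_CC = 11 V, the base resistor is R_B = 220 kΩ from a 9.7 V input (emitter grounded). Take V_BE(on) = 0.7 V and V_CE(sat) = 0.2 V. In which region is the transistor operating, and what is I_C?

active; I_C ≈ 8.2 mA

Assume active. Base-emitter loop: I_B = (V_BB − V_BE)/R_B = (9.7 − 0.7)/220 = 0.0409 mA.
I_C = β·I_B = 200×0.0409 = 8.18 mA.
V_CE = V_CC − I_C·R_C = 11 − 8.18×0.47 = 7.15 V > V_CE(sat), so the active-region assumption holds.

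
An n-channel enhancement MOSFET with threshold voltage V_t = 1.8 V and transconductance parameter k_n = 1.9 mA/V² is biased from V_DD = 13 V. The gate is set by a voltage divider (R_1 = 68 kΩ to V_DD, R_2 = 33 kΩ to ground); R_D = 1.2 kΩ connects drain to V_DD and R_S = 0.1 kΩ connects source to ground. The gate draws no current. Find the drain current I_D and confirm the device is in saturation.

V_G = V_DD·R_2/(R_1+R_2) = 13×33/101 = 4.25 V.
Assume saturation: I_D = (k_n/2)(V_GS − V_t)² with V_GS = V_G − I_D·R_S = 4.25 − 0.1·I_D.
Substituting gives 0.0095·I_D² − 1.47·I_D + 5.69 = 0, with roots I_D = 3.99 or 150 mA.
The root I_D = 150 mA gives V_GS = -10.8 V ≤ V_t, so take I_D = 3.99 mA.
Then V_GS = 3.85 V and V_DS = V_DD − I_D(R_D+R_S) = 13 − 3.99×1.3 = 7.82 V.
Saturation requires V_DS ≥ V_GS − V_t = 2.05 V; 7.82 ≥ 2.05 ✓.

I_D ≈ 4 mA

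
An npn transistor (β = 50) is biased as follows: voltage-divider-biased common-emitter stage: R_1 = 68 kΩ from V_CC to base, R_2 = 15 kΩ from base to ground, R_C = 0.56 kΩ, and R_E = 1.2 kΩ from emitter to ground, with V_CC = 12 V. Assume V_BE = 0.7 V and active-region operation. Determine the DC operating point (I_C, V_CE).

Thevenize the base divider: V_Th = V_CC·R_2/(R_1+R_2) = 12×15/83 = 2.17 V, R_Th = R_1‖R_2 = 12.3 kΩ.
Base-emitter loop: V_Th = I_B·R_Th + V_BE + (β+1)I_B·R_E, so I_B = (2.17 − 0.7) / (12.3 + 51×1.2) = 0.02 mA.
I_C = β·I_B = 50×0.02 = 0.999 mA, and I_E = (β+1)I_B = 1.02 mA.
V_CE = V_CC − I_C·R_C − I_E·R_E = 12 − 0.999×0.56 − 1.02×1.2 = 10.2 V.
V_CE = 10.2 V > 0.2 V confirms active-region operation.

I_C ≈ 1 mA, V_CE ≈ 10 V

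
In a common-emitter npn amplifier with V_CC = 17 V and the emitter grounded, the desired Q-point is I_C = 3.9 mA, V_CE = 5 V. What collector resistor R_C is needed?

Collector loop: V_CC = I_C·R_C + V_CE.
R_C = (V_CC − V_CE)/I_C = (17 − 5)/3.9 = 3.08 kΩ.

R_C ≈ 3.1 kΩ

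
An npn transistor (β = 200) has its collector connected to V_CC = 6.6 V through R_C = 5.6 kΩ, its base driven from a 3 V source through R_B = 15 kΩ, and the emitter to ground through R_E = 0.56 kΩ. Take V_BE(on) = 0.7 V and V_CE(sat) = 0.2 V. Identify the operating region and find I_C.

saturation; I_C ≈ 1 mA

Assume active: I_B = (3 − 0.7)/(15 + 201×0.56) = 0.018 mA, I_C = β·I_B = 3.61 mA.
Then V_CE = 6.6 − 3.61×5.6 − 3.62×0.56 = -15.6 V < 0.2 V — the active assumption fails.
Re-solve with V_CE = 0.2 V. KCL at the emitter: V_E/R_E = (V_BB−0.7−V_E)/R_B + (V_CC−0.2−V_E)/R_C, giving V_E = 0.638 V.
I_C = (V_CC − 0.2 − V_E)/R_C = (6.4 − 0.638)/5.6 = 1.03 mA.
Check: I_B = (2.3 − 0.638)/15 = 0.111 mA, and β·I_B = 22.2 mA > I_C, confirming saturation.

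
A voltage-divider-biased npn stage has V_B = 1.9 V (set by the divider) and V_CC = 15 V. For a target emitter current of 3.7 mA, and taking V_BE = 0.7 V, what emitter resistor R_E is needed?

R_E ≈ 0.32 kΩ

V_E = V_B − V_BE = 1.9 − 0.7 = 1.2 V.
R_E = V_E / I_E = 1.2 / 3.7 = 0.324 kΩ.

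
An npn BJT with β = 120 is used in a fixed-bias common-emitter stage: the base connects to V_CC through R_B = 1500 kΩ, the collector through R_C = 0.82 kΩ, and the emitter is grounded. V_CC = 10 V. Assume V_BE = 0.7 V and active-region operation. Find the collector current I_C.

Base loop: V_CC = I_B·R_B + V_BE, so I_B = (10 − 0.7)/1500 kΩ = 0.0062 mA.
In the active region I_C = β·I_B = 120 × 0.0062 = 0.744 mA.
Collector loop: V_CE = V_CC − I_C·R_C = 10 − 0.744×0.82 = 9.39 V.
Since V_CE = 9.39 V > V_CE(sat) ≈ 0.2 V, the transistor is in the active region as assumed.

I_C ≈ 0.74 mA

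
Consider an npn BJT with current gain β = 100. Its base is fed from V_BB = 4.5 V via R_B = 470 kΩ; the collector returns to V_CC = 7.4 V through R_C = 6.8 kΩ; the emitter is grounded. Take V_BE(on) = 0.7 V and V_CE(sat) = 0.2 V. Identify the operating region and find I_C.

Assume active. Base-emitter loop: I_B = (V_BB − V_BE)/R_B = (4.5 − 0.7)/470 = 0.00809 mA.
I_C = β·I_B = 100×0.00809 = 0.809 mA.
V_CE = V_CC − I_C·R_C = 7.4 − 0.809×6.8 = 1.9 V > V_CE(sat), so the active-region assumption holds.

active; I_C ≈ 0.81 mA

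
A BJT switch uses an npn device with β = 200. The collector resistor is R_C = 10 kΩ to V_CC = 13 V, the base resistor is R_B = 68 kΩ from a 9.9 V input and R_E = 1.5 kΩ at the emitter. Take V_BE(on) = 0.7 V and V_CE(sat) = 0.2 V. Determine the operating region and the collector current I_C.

Assume active: I_B = (9.9 − 0.7)/(68 + 201×1.5) = 0.0249 mA, I_C = β·I_B = 4.98 mA.
Then V_CE = 13 − 4.98×10 − 5×1.5 = -44.3 V < 0.2 V — the active assumption fails.
Re-solve with V_CE = 0.2 V. KCL at the emitter: V_E/R_E = (V_BB−0.7−V_E)/R_B + (V_CC−0.2−V_E)/R_C, giving V_E = 1.81 V.
I_C = (V_CC − 0.2 − V_E)/R_C = (12.8 − 1.81)/10 = 1.1 mA.
Check: I_B = (9.2 − 1.81)/68 = 0.109 mA, and β·I_B = 21.7 mA > I_C, confirming saturation.

saturation; I_C ≈ 1.1 mA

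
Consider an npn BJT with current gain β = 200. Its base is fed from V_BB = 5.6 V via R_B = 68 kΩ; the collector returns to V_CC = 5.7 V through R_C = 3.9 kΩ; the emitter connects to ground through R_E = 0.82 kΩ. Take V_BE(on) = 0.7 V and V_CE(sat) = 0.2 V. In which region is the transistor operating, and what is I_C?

saturation; I_C ≈ 1.2 mA

Assume active: I_B = (5.6 − 0.7)/(68 + 201×0.82) = 0.021 mA, I_C = β·I_B = 4.21 mA.
Then V_CE = 5.7 − 4.21×3.9 − 4.23×0.82 = -14.2 V < 0.2 V — the active assumption fails.
Re-solve with V_CE = 0.2 V. KCL at the emitter: V_E/R_E = (V_BB−0.7−V_E)/R_B + (V_CC−0.2−V_E)/R_C, giving V_E = 0.994 V.
I_C = (V_CC − 0.2 − V_E)/R_C = (5.5 − 0.994)/3.9 = 1.16 mA.
Check: I_B = (4.9 − 0.994)/68 = 0.0574 mA, and β·I_B = 11.5 mA > I_C, confirming saturation.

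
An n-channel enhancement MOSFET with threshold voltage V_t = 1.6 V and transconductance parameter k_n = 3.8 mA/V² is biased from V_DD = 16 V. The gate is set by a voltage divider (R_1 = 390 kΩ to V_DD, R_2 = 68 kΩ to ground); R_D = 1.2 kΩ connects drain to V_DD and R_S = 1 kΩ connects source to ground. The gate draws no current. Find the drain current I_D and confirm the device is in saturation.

I_D ≈ 0.35 mA

V_G = V_DD·R_2/(R_1+R_2) = 16×68/458 = 2.38 V.
Assume saturation: I_D = (k_n/2)(V_GS − V_t)² with V_GS = V_G − I_D·R_S = 2.38 − 1·I_D.
Substituting gives 1.9·I_D² − 3.95·I_D + 1.14 = 0, with roots I_D = 0.348 or 1.73 mA.
The root I_D = 1.73 mA gives V_GS = 0.646 V ≤ V_t, so take I_D = 0.348 mA.
Then V_GS = 2.03 V and V_DS = V_DD − I_D(R_D+R_S) = 16 − 0.348×2.2 = 15.2 V.
Saturation requires V_DS ≥ V_GS − V_t = 0.428 V; 15.2 ≥ 0.428 ✓.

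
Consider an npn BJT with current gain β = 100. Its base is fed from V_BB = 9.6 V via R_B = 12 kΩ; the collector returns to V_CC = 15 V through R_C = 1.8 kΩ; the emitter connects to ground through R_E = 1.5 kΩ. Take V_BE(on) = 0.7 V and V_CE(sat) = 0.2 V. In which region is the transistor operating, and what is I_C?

saturation; I_C ≈ 4.4 mA

Assume active: I_B = (9.6 − 0.7)/(12 + 101×1.5) = 0.0544 mA, I_C = β·I_B = 5.44 mA.
Then V_CE = 15 − 5.44×1.8 − 5.5×1.5 = -3.04 V < 0.2 V — the active assumption fails.
Re-solve with V_CE = 0.2 V. KCL at the emitter: V_E/R_E = (V_BB−0.7−V_E)/R_B + (V_CC−0.2−V_E)/R_C, giving V_E = 6.87 V.
I_C = (V_CC − 0.2 − V_E)/R_C = (14.8 − 6.87)/1.8 = 4.41 mA.
Check: I_B = (8.9 − 6.87)/12 = 0.17 mA, and β·I_B = 17 mA > I_C, confirming saturation.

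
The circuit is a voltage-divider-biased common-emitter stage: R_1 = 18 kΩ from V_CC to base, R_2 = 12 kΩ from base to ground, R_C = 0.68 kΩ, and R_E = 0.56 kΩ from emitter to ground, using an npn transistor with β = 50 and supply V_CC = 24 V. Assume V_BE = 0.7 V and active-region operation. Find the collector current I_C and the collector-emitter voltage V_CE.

Thevenize the base divider: V_Th = V_CC·R_2/(R_1+R_2) = 24×12/30 = 9.6 V, R_Th = R_1‖R_2 = 7.2 kΩ.
Base-emitter loop: V_Th = I_B·R_Th + V_BE + (β+1)I_B·R_E, so I_B = (9.6 − 0.7) / (7.2 + 51×0.56) = 0.249 mA.
I_C = β·I_B = 50×0.249 = 12.4 mA, and I_E = (β+1)I_B = 12.7 mA.
V_CE = V_CC − I_C·R_C − I_E·R_E = 24 − 12.4×0.68 − 12.7×0.56 = 8.43 V.
V_CE = 8.43 V > 0.2 V confirms active-region operation.

I_C ≈ 12 mA, V_CE ≈ 8.4 V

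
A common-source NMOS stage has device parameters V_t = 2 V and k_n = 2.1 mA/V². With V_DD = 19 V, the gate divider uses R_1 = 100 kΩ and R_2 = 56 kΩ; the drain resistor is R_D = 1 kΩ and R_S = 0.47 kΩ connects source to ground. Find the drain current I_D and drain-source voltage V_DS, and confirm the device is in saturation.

V_G = V_DD·R_2/(R_1+R_2) = 19×56/156 = 6.82 V.
Assume saturation: I_D = (k_n/2)(V_GS − V_t)² with V_GS = V_G − I_D·R_S = 6.82 − 0.47·I_D.
Substituting gives 0.232·I_D² − 5.76·I_D + 24.4 = 0, with roots I_D = 5.42 or 19.4 mA.
The root I_D = 19.4 mA gives V_GS = -2.3 V ≤ V_t, so take I_D = 5.42 mA.
Then V_GS = 4.27 V and V_DS = V_DD − I_D(R_D+R_S) = 19 − 5.42×1.47 = 11 V.
Saturation requires V_DS ≥ V_GS − V_t = 2.27 V; 11 ≥ 2.27 ✓.

I_D ≈ 5.4 mA, V_DS ≈ 11 V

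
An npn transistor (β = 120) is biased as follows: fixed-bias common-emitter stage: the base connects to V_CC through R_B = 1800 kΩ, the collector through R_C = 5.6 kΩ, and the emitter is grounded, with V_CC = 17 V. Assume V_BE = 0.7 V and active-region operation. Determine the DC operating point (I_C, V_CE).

Base loop: V_CC = I_B·R_B + V_BE, so I_B = (17 − 0.7)/1800 kΩ = 0.00906 mA.
In the active region I_C = β·I_B = 120 × 0.00906 = 1.09 mA.
Collector loop: V_CE = V_CC − I_C·R_C = 17 − 1.09×5.6 = 10.9 V.
Since V_CE = 10.9 V > V_CE(sat) ≈ 0.2 V, the transistor is in the active region as assumed.

I_C ≈ 1.1 mA, V_CE ≈ 11 V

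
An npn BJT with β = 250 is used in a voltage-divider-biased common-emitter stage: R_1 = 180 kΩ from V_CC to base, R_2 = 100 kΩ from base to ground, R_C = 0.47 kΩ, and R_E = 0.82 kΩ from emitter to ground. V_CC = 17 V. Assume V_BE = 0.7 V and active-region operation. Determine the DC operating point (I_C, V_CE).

Thevenize the base divider: V_Th = V_CC·R_2/(R_1+R_2) = 17×100/280 = 6.07 V, R_Th = R_1‖R_2 = 64.3 kΩ.
Base-emitter loop: V_Th = I_B·R_Th + V_BE + (β+1)I_B·R_E, so I_B = (6.07 − 0.7) / (64.3 + 251×0.82) = 0.0199 mA.
I_C = β·I_B = 250×0.0199 = 4.97 mA, and I_E = (β+1)I_B = 4.99 mA.
V_CE = V_CC − I_C·R_C − I_E·R_E = 17 − 4.97×0.47 − 4.99×0.82 = 10.6 V.
V_CE = 10.6 V > 0.2 V confirms active-region operation.

I_C ≈ 5 mA, V_CE ≈ 11 V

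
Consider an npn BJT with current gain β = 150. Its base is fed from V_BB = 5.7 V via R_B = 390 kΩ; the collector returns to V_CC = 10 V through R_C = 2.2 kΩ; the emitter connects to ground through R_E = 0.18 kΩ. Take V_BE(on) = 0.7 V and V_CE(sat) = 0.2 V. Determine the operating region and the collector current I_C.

active; I_C ≈ 1.8 mA

Assume active. Base-emitter loop: I_B = (V_BB − V_BE)/(R_B + (β+1)R_E) = (5.7 − 0.7)/(390 + 151×0.18) = 0.012 mA.
I_C = β·I_B = 150×0.012 = 1.8 mA.
V_CE = V_CC − I_C·R_C − I_E·R_E = 10 − 1.8×2.2 − 1.81×0.18 = 5.72 V > V_CE(sat), so the active-region assumption holds.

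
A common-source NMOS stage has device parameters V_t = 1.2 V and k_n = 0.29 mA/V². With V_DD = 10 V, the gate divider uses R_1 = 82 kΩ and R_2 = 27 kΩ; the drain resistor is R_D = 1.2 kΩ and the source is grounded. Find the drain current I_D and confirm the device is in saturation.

V_G = V_DD·R_2/(R_1+R_2) = 10×27/109 = 2.48 V. With the source grounded, V_GS = V_G = 2.48 V.
Assume saturation: I_D = (k_n/2)(V_GS − V_t)² = (0.29/2)×(2.48 − 1.2)² = 0.145×1.28² = 0.236 mA.
V_DS = V_DD − I_D·R_D = 10 − 0.236×1.2 = 9.72 V.
Saturation requires V_DS ≥ V_GS − V_t = 1.28 V; 9.72 ≥ 1.28 ✓.

I_D ≈ 0.24 mA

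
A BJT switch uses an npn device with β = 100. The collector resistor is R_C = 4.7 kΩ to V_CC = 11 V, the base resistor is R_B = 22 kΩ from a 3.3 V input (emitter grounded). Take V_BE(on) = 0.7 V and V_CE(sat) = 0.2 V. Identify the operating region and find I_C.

saturation; I_C ≈ 2.3 mA

Assume active: I_B = (3.3 − 0.7)/22 = 0.118 mA, giving I_C = β·I_B = 11.8 mA.
But then V_CE = 11 − 11.8×4.7 = -44.5 V < V_CE(sat) = 0.2 V — impossible in the active region.
So the transistor is saturated. With V_CE = 0.2 V, I_C = (V_CC − 0.2)/R_C = 10.8/4.7 = 2.3 mA.
Check: β·I_B = 11.8 mA > I_C = 2.3 mA, confirming saturation.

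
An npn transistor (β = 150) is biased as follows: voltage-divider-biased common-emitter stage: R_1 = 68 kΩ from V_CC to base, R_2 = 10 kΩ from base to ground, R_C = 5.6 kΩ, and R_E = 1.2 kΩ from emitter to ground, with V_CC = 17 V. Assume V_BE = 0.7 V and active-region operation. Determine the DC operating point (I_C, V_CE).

I_C ≈ 1.2 mA, V_CE ≈ 9 V

Thevenize the base divider: V_Th = V_CC·R_2/(R_1+R_2) = 17×10/78 = 2.18 V, R_Th = R_1‖R_2 = 8.72 kΩ.
Base-emitter loop: V_Th = I_B·R_Th + V_BE + (β+1)I_B·R_E, so I_B = (2.18 − 0.7) / (8.72 + 151×1.2) = 0.00779 mA.
I_C = β·I_B = 150×0.00779 = 1.17 mA, and I_E = (β+1)I_B = 1.18 mA.
V_CE = V_CC − I_C·R_C − I_E·R_E = 17 − 1.17×5.6 − 1.18×1.2 = 9.04 V.
V_CE = 9.04 V > 0.2 V confirms active-region operation.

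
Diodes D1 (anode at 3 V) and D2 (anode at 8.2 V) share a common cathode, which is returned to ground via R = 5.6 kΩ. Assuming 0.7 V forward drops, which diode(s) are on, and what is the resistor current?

Only D2 conducts; I_R ≈ 1.3 mA

Assume both conduct. Then node N would need to be at both 3−0.7 = 2.3 V and 8.2−0.7 = 7.5 V, which is impossible.
Assume only D2 conducts: V_N = 8.2 − 0.7 = 7.5 V, so I_R = 7.5/5.6 = 1.34 mA.
Check D1: its anode-to-cathode voltage is 3 − 7.5 = -4.5 V < 0.7 V, so it is off. The assumption is consistent.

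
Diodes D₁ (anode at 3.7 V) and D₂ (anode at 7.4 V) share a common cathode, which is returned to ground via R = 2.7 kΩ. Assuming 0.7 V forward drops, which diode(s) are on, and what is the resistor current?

Only D₂ conducts; I_R ≈ 2.5 mA

Assume both conduct. Then node N would need to be at both 3.7−0.7 = 3 V and 7.4−0.7 = 6.7 V, which is impossible.
Assume only D₂ conducts: V_N = 7.4 − 0.7 = 6.7 V, so I_R = 6.7/2.7 = 2.48 mA.
Check D₁: its anode-to-cathode voltage is 3.7 − 6.7 = -3 V < 0.7 V, so it is off. The assumption is consistent.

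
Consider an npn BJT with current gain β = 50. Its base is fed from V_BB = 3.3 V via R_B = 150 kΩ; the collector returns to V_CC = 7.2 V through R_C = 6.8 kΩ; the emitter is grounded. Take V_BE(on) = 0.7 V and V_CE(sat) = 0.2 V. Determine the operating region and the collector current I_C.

active; I_C ≈ 0.87 mA

Assume active. Base-emitter loop: I_B = (V_BB − V_BE)/R_B = (3.3 − 0.7)/150 = 0.0173 mA.
I_C = β·I_B = 50×0.0173 = 0.867 mA.
V_CE = V_CC − I_C·R_C = 7.2 − 0.867×6.8 = 1.31 V > V_CE(sat), so the active-region assumption holds.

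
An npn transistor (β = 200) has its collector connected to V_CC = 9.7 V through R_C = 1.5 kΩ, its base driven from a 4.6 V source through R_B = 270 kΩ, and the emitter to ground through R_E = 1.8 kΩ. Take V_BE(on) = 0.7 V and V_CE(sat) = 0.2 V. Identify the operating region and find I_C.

Assume active. Base-emitter loop: I_B = (V_BB − V_BE)/(R_B + (β+1)R_E) = (4.6 − 0.7)/(270 + 201×1.8) = 0.00617 mA.
I_C = β·I_B = 200×0.00617 = 1.23 mA.
V_CE = V_CC − I_C·R_C − I_E·R_E = 9.7 − 1.23×1.5 − 1.24×1.8 = 5.61 V > V_CE(sat), so the active-region assumption holds.

active; I_C ≈ 1.2 mA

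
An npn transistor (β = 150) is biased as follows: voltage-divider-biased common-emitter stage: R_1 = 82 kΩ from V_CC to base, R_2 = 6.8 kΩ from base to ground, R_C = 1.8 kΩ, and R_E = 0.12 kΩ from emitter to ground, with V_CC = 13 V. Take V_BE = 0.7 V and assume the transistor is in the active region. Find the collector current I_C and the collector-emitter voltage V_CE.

Thevenize the base divider: V_Th = V_CC·R_2/(R_1+R_2) = 13×6.8/88.8 = 0.995 V, R_Th = R_1‖R_2 = 6.28 kΩ.
Base-emitter loop: V_Th = I_B·R_Th + V_BE + (β+1)I_B·R_E, so I_B = (0.995 − 0.7) / (6.28 + 151×0.12) = 0.0121 mA.
I_C = β·I_B = 150×0.0121 = 1.82 mA, and I_E = (β+1)I_B = 1.83 mA.
V_CE = V_CC − I_C·R_C − I_E·R_E = 13 − 1.82×1.8 − 1.83×0.12 = 9.51 V.
V_CE = 9.51 V > 0.2 V confirms active-region operation.

I_C ≈ 1.8 mA, V_CE ≈ 9.5 V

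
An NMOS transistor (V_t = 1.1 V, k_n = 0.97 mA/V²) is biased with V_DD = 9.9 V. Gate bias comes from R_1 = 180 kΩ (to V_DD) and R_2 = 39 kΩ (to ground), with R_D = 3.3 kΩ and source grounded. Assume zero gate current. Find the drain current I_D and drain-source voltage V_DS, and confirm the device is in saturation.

V_G = V_DD·R_2/(R_1+R_2) = 9.9×39/219 = 1.76 V. With the source grounded, V_GS = V_G = 1.76 V.
Assume saturation: I_D = (k_n/2)(V_GS − V_t)² = (0.97/2)×(1.76 − 1.1)² = 0.485×0.663² = 0.213 mA.
V_DS = V_DD − I_D·R_D = 9.9 − 0.213×3.3 = 9.2 V.
Saturation requires V_DS ≥ V_GS − V_t = 0.663 V; 9.2 ≥ 0.663 ✓.

I_D ≈ 0.21 mA, V_DS ≈ 9.2 V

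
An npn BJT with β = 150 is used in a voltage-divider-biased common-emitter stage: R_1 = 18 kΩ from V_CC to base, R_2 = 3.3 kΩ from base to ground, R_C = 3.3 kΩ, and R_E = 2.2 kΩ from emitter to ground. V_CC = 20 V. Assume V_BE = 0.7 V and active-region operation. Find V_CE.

Thevenize the base divider: V_Th = V_CC·R_2/(R_1+R_2) = 20×3.3/21.3 = 3.1 V, R_Th = R_1‖R_2 = 2.79 kΩ.
Base-emitter loop: V_Th = I_B·R_Th + V_BE + (β+1)I_B·R_E, so I_B = (3.1 − 0.7) / (2.79 + 151×2.2) = 0.00716 mA.
I_C = β·I_B = 150×0.00716 = 1.07 mA, and I_E = (β+1)I_B = 1.08 mA.
V_CE = V_CC − I_C·R_C − I_E·R_E = 20 − 1.07×3.3 − 1.08×2.2 = 14.1 V.
V_CE = 14.1 V > 0.2 V confirms active-region operation.

V_CE ≈ 14 V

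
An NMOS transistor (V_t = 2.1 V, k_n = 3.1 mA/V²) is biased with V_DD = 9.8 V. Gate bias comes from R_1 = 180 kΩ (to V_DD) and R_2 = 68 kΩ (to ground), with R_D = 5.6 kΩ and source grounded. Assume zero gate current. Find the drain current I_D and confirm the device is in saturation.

I_D ≈ 0.53 mA

V_G = V_DD·R_2/(R_1+R_2) = 9.8×68/248 = 2.69 V. With the source grounded, V_GS = V_G = 2.69 V.
Assume saturation: I_D = (k_n/2)(V_GS − V_t)² = (3.1/2)×(2.69 − 2.1)² = 1.55×0.587² = 0.534 mA.
V_DS = V_DD − I_D·R_D = 9.8 − 0.534×5.6 = 6.81 V.
Saturation requires V_DS ≥ V_GS − V_t = 0.587 V; 6.81 ≥ 0.587 ✓.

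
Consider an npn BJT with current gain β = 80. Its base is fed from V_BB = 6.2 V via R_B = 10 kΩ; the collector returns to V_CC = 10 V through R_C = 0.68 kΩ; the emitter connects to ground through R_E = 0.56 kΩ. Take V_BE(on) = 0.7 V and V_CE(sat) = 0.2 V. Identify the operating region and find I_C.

Assume active: I_B = (6.2 − 0.7)/(10 + 81×0.56) = 0.0993 mA, I_C = β·I_B = 7.95 mA.
Then V_CE = 10 − 7.95×0.68 − 8.05×0.56 = 0.0889 V < 0.2 V — the active assumption fails.
Re-solve with V_CE = 0.2 V. KCL at the emitter: V_E/R_E = (V_BB−0.7−V_E)/R_B + (V_CC−0.2−V_E)/R_C, giving V_E = 4.46 V.
I_C = (V_CC − 0.2 − V_E)/R_C = (9.8 − 4.46)/0.68 = 7.86 mA.
Check: I_B = (5.5 − 4.46)/10 = 0.104 mA, and β·I_B = 8.34 mA > I_C, confirming saturation.

saturation; I_C ≈ 7.9 mA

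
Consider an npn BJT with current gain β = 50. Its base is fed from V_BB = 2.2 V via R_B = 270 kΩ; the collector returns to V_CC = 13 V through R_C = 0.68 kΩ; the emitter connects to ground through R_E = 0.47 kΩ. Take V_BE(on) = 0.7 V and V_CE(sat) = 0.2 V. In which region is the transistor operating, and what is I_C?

active; I_C ≈ 0.26 mA

Assume active. Base-emitter loop: I_B = (V_BB − V_BE)/(R_B + (β+1)R_E) = (2.2 − 0.7)/(270 + 51×0.47) = 0.0051 mA.
I_C = β·I_B = 50×0.0051 = 0.255 mA.
V_CE = V_CC − I_C·R_C − I_E·R_E = 13 − 0.255×0.68 − 0.26×0.47 = 12.7 V > V_CE(sat), so the active-region assumption holds.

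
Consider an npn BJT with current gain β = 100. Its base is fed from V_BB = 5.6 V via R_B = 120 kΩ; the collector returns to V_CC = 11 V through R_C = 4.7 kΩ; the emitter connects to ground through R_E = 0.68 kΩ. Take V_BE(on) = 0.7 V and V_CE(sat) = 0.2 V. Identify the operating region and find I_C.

saturation; I_C ≈ 2 mA

Assume active: I_B = (5.6 − 0.7)/(120 + 101×0.68) = 0.026 mA, I_C = β·I_B = 2.6 mA.
Then V_CE = 11 − 2.6×4.7 − 2.62×0.68 = -2.99 V < 0.2 V — the active assumption fails.
Re-solve with V_CE = 0.2 V. KCL at the emitter: V_E/R_E = (V_BB−0.7−V_E)/R_B + (V_CC−0.2−V_E)/R_C, giving V_E = 1.38 V.
I_C = (V_CC − 0.2 − V_E)/R_C = (10.8 − 1.38)/4.7 = 2 mA.
Check: I_B = (4.9 − 1.38)/120 = 0.0293 mA, and β·I_B = 2.93 mA > I_C, confirming saturation.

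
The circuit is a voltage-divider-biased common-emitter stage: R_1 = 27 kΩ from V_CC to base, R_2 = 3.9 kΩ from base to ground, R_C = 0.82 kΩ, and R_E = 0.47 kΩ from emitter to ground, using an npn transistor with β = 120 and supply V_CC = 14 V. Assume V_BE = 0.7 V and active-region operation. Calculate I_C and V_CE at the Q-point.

I_C ≈ 2.1 mA, V_CE ≈ 11 V

Thevenize the base divider: V_Th = V_CC·R_2/(R_1+R_2) = 14×3.9/30.9 = 1.77 V, R_Th = R_1‖R_2 = 3.41 kΩ.
Base-emitter loop: V_Th = I_B·R_Th + V_BE + (β+1)I_B·R_E, so I_B = (1.77 − 0.7) / (3.41 + 121×0.47) = 0.0177 mA.
I_C = β·I_B = 120×0.0177 = 2.12 mA, and I_E = (β+1)I_B = 2.14 mA.
V_CE = V_CC − I_C·R_C − I_E·R_E = 14 − 2.12×0.82 − 2.14×0.47 = 11.3 V.
V_CE = 11.3 V > 0.2 V confirms active-region operation.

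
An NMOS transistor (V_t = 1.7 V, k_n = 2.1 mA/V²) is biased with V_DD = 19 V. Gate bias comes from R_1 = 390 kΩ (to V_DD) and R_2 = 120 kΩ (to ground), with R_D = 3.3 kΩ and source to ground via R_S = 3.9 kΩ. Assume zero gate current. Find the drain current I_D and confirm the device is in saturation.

I_D ≈ 0.53 mA

V_G = V_DD·R_2/(R_1+R_2) = 19×120/510 = 4.47 V.
Assume saturation: I_D = (k_n/2)(V_GS − V_t)² with V_GS = V_G − I_D·R_S = 4.47 − 3.9·I_D.
Substituting gives 16·I_D² − 23.7·I_D + 8.06 = 0, with roots I_D = 0.528 or 0.955 mA.
The root I_D = 0.955 mA gives V_GS = 0.746 V ≤ V_t, so take I_D = 0.528 mA.
Then V_GS = 2.41 V and V_DS = V_DD − I_D(R_D+R_S) = 19 − 0.528×7.2 = 15.2 V.
Saturation requires V_DS ≥ V_GS − V_t = 0.709 V; 15.2 ≥ 0.709 ✓.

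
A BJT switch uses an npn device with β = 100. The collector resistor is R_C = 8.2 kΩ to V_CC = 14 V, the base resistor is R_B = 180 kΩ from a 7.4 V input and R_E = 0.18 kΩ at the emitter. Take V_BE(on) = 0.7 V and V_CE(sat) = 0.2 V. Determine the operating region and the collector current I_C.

saturation; I_C ≈ 1.6 mA

Assume active: I_B = (7.4 − 0.7)/(180 + 101×0.18) = 0.0338 mA, I_C = β·I_B = 3.38 mA.
Then V_CE = 14 − 3.38×8.2 − 3.41×0.18 = -14.3 V < 0.2 V — the active assumption fails.
Re-solve with V_CE = 0.2 V. KCL at the emitter: V_E/R_E = (V_BB−0.7−V_E)/R_B + (V_CC−0.2−V_E)/R_C, giving V_E = 0.303 V.
I_C = (V_CC − 0.2 − V_E)/R_C = (13.8 − 0.303)/8.2 = 1.65 mA.
Check: I_B = (6.7 − 0.303)/180 = 0.0355 mA, and β·I_B = 3.55 mA > I_C, confirming saturation.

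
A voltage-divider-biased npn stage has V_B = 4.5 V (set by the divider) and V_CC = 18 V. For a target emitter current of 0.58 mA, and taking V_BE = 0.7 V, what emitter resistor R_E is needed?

V_E = V_B − V_BE = 4.5 − 0.7 = 3.8 V.
R_E = V_E / I_E = 3.8 / 0.58 = 6.55 kΩ.

R_E ≈ 6.6 kΩ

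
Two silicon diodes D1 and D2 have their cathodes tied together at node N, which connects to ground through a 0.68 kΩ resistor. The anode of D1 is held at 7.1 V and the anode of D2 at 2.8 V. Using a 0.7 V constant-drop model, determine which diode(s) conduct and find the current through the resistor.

Assume both conduct. Then node N would need to be at both 7.1−0.7 = 6.4 V and 2.8−0.7 = 2.1 V, which is impossible.
Assume only D1 conducts: V_N = 7.1 − 0.7 = 6.4 V, so I_R = 6.4/0.68 = 9.41 mA.
Check D2: its anode-to-cathode voltage is 2.8 − 6.4 = -3.6 V < 0.7 V, so it is off. The assumption is consistent.

Only D1 conducts; I_R ≈ 9.4 mA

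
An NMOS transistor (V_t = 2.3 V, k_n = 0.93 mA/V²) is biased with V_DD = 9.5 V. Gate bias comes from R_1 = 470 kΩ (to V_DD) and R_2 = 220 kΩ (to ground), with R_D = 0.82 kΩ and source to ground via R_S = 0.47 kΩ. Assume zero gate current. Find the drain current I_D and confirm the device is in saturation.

I_D ≈ 0.19 mA

V_G = V_DD·R_2/(R_1+R_2) = 9.5×220/690 = 3.03 V.
Assume saturation: I_D = (k_n/2)(V_GS − V_t)² with V_GS = V_G − I_D·R_S = 3.03 − 0.47·I_D.
Substituting gives 0.103·I_D² − 1.32·I_D + 0.247 = 0, with roots I_D = 0.19 or 12.6 mA.
The root I_D = 12.6 mA gives V_GS = -2.92 V ≤ V_t, so take I_D = 0.19 mA.
Then V_GS = 2.94 V and V_DS = V_DD − I_D(R_D+R_S) = 9.5 − 0.19×1.29 = 9.25 V.
Saturation requires V_DS ≥ V_GS − V_t = 0.64 V; 9.25 ≥ 0.64 ✓.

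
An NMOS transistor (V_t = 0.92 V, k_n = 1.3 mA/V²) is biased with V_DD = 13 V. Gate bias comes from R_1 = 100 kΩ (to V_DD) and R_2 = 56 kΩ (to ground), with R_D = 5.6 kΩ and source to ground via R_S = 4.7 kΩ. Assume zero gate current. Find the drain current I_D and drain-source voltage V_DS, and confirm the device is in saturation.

V_G = V_DD·R_2/(R_1+R_2) = 13×56/156 = 4.67 V.
Assume saturation: I_D = (k_n/2)(V_GS − V_t)² with V_GS = V_G − I_D·R_S = 4.67 − 4.7·I_D.
Substituting gives 14.4·I_D² − 23.9·I_D + 9.12 = 0, with roots I_D = 0.594 or 1.07 mA.
The root I_D = 1.07 mA gives V_GS = -0.363 V ≤ V_t, so take I_D = 0.594 mA.
Then V_GS = 1.88 V and V_DS = V_DD − I_D(R_D+R_S) = 13 − 0.594×10.3 = 6.88 V.
Saturation requires V_DS ≥ V_GS − V_t = 0.956 V; 6.88 ≥ 0.956 ✓.

I_D ≈ 0.59 mA, V_DS ≈ 6.9 V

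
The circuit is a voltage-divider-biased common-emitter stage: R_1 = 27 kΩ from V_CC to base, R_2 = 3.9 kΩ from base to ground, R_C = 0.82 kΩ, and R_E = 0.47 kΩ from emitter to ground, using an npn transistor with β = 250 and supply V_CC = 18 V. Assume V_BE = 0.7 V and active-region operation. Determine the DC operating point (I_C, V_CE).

Thevenize the base divider: V_Th = V_CC·R_2/(R_1+R_2) = 18×3.9/30.9 = 2.27 V, R_Th = R_1‖R_2 = 3.41 kΩ.
Base-emitter loop: V_Th = I_B·R_Th + V_BE + (β+1)I_B·R_E, so I_B = (2.27 − 0.7) / (3.41 + 251×0.47) = 0.013 mA.
I_C = β·I_B = 250×0.013 = 3.24 mA, and I_E = (β+1)I_B = 3.25 mA.
V_CE = V_CC − I_C·R_C − I_E·R_E = 18 − 3.24×0.82 − 3.25×0.47 = 13.8 V.
V_CE = 13.8 V > 0.2 V confirms active-region operation.

I_C ≈ 3.2 mA, V_CE ≈ 14 V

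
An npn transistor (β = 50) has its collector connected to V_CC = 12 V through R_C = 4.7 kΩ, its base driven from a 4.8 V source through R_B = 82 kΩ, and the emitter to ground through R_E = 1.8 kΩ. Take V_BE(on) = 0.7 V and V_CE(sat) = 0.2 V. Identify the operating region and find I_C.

active; I_C ≈ 1.2 mA

Assume active. Base-emitter loop: I_B = (V_BB − V_BE)/(R_B + (β+1)R_E) = (4.8 − 0.7)/(82 + 51×1.8) = 0.0236 mA.
I_C = β·I_B = 50×0.0236 = 1.18 mA.
V_CE = V_CC − I_C·R_C − I_E·R_E = 12 − 1.18×4.7 − 1.2×1.8 = 4.29 V > V_CE(sat), so the active-region assumption holds.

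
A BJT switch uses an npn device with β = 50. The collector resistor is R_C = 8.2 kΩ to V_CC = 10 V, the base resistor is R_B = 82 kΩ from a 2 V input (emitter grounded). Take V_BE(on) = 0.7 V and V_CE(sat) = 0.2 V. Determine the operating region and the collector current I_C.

active; I_C ≈ 0.79 mA

Assume active. Base-emitter loop: I_B = (V_BB − V_BE)/R_B = (2 − 0.7)/82 = 0.0159 mA.
I_C = β·I_B = 50×0.0159 = 0.793 mA.
V_CE = V_CC − I_C·R_C = 10 − 0.793×8.2 = 3.5 V > V_CE(sat), so the active-region assumption holds.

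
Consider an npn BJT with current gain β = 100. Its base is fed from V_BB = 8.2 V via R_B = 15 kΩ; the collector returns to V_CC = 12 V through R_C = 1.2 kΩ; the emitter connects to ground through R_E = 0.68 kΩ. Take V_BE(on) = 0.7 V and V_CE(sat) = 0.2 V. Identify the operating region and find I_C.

Assume active: I_B = (8.2 − 0.7)/(15 + 101×0.68) = 0.0896 mA, I_C = β·I_B = 8.96 mA.
Then V_CE = 12 − 8.96×1.2 − 9.05×0.68 = -4.91 V < 0.2 V — the active assumption fails.
Re-solve with V_CE = 0.2 V. KCL at the emitter: V_E/R_E = (V_BB−0.7−V_E)/R_B + (V_CC−0.2−V_E)/R_C, giving V_E = 4.36 V.
I_C = (V_CC − 0.2 − V_E)/R_C = (11.8 − 4.36)/1.2 = 6.2 mA.
Check: I_B = (7.5 − 4.36)/15 = 0.209 mA, and β·I_B = 20.9 mA > I_C, confirming saturation.

saturation; I_C ≈ 6.2 mA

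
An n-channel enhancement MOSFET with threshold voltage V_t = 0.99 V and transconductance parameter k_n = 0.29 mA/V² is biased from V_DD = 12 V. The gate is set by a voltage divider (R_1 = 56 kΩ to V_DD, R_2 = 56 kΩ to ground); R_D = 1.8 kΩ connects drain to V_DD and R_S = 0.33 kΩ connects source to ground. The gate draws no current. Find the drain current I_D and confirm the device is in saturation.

V_G = V_DD·R_2/(R_1+R_2) = 12×56/112 = 6 V.
Assume saturation: I_D = (k_n/2)(V_GS − V_t)² with V_GS = V_G − I_D·R_S = 6 − 0.33·I_D.
Substituting gives 0.0158·I_D² − 1.48·I_D + 3.64 = 0, with roots I_D = 2.53 or 91.2 mA.
The root I_D = 91.2 mA gives V_GS = -24.1 V ≤ V_t, so take I_D = 2.53 mA.
Then V_GS = 5.17 V and V_DS = V_DD − I_D(R_D+R_S) = 12 − 2.53×2.13 = 6.61 V.
Saturation requires V_DS ≥ V_GS − V_t = 4.18 V; 6.61 ≥ 4.18 ✓.

I_D ≈ 2.5 mA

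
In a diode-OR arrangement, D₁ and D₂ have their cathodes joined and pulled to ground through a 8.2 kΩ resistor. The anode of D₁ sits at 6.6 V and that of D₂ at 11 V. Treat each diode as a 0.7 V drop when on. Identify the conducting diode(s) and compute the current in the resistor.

Only D₂ conducts; I_R ≈ 1.3 mA

Assume both conduct. Then node N would need to be at both 6.6−0.7 = 5.9 V and 11−0.7 = 10.3 V, which is impossible.
Assume only D₂ conducts: V_N = 11 − 0.7 = 10.3 V, so I_R = 10.3/8.2 = 1.26 mA.
Check D₁: its anode-to-cathode voltage is 6.6 − 10.3 = -3.7 V < 0.7 V, so it is off. The assumption is consistent.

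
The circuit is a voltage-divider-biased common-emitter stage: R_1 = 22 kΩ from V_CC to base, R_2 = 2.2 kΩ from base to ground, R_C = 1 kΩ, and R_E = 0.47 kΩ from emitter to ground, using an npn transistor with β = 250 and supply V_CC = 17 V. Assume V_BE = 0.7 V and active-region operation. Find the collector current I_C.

Thevenize the base divider: V_Th = V_CC·R_2/(R_1+R_2) = 17×2.2/24.2 = 1.55 V, R_Th = R_1‖R_2 = 2 kΩ.
Base-emitter loop: V_Th = I_B·R_Th + V_BE + (β+1)I_B·R_E, so I_B = (1.55 − 0.7) / (2 + 251×0.47) = 0.00705 mA.
I_C = β·I_B = 250×0.00705 = 1.76 mA, and I_E = (β+1)I_B = 1.77 mA.
V_CE = V_CC − I_C·R_C − I_E·R_E = 17 − 1.76×1 − 1.77×0.47 = 14.4 V.
V_CE = 14.4 V > 0.2 V confirms active-region operation.

I_C ≈ 1.8 mA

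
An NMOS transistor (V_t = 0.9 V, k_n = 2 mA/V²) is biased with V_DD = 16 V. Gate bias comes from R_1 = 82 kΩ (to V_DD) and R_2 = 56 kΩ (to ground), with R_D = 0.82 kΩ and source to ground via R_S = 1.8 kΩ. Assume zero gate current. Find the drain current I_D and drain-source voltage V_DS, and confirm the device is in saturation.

V_G = V_DD·R_2/(R_1+R_2) = 16×56/138 = 6.49 V.
Assume saturation: I_D = (k_n/2)(V_GS − V_t)² with V_GS = V_G − I_D·R_S = 6.49 − 1.8·I_D.
Substituting gives 3.24·I_D² − 21.1·I_D + 31.3 = 0, with roots I_D = 2.27 or 4.25 mA.
The root I_D = 4.25 mA gives V_GS = -1.16 V ≤ V_t, so take I_D = 2.27 mA.
Then V_GS = 2.41 V and V_DS = V_DD − I_D(R_D+R_S) = 16 − 2.27×2.62 = 10.1 V.
Saturation requires V_DS ≥ V_GS − V_t = 1.51 V; 10.1 ≥ 1.51 ✓.

I_D ≈ 2.3 mA, V_DS ≈ 10 V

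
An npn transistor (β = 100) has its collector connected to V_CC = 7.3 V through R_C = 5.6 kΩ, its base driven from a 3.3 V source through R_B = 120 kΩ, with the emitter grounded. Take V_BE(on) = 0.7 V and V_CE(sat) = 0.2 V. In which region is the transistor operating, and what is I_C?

Assume active: I_B = (3.3 − 0.7)/120 = 0.0217 mA, giving I_C = β·I_B = 2.17 mA.
But then V_CE = 7.3 − 2.17×5.6 = -4.83 V < V_CE(sat) = 0.2 V — impossible in the active region.
So the transistor is saturated. With V_CE = 0.2 V, I_C = (V_CC − 0.2)/R_C = 7.1/5.6 = 1.27 mA.
Check: β·I_B = 2.17 mA > I_C = 1.27 mA, confirming saturation.

saturation; I_C ≈ 1.3 mA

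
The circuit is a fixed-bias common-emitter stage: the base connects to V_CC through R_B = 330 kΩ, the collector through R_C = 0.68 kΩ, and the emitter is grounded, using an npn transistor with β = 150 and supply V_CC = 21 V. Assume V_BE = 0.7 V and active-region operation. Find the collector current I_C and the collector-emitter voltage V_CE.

I_C ≈ 9.2 mA, V_CE ≈ 15 V

Base loop: V_CC = I_B·R_B + V_BE, so I_B = (21 − 0.7)/330 kΩ = 0.0615 mA.
In the active region I_C = β·I_B = 150 × 0.0615 = 9.23 mA.
Collector loop: V_CE = V_CC − I_C·R_C = 21 − 9.23×0.68 = 14.7 V.
Since V_CE = 14.7 V > V_CE(sat) ≈ 0.2 V, the transistor is in the active region as assumed.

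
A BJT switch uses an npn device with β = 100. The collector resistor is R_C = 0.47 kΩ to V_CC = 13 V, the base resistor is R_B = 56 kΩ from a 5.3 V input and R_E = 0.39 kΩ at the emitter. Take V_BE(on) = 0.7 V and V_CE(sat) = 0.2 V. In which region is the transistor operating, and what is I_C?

active; I_C ≈ 4.8 mA

Assume active. Base-emitter loop: I_B = (V_BB − V_BE)/(R_B + (β+1)R_E) = (5.3 − 0.7)/(56 + 101×0.39) = 0.0482 mA.
I_C = β·I_B = 100×0.0482 = 4.82 mA.
V_CE = V_CC − I_C·R_C − I_E·R_E = 13 − 4.82×0.47 − 4.87×0.39 = 8.83 V > V_CE(sat), so the active-region assumption holds.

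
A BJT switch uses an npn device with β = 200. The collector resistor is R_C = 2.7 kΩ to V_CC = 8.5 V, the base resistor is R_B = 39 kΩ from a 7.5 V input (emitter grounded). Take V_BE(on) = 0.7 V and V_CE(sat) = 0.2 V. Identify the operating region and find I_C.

Assume active: I_B = (7.5 − 0.7)/39 = 0.174 mA, giving I_C = β·I_B = 34.9 mA.
But then V_CE = 8.5 − 34.9×2.7 = -85.7 V < V_CE(sat) = 0.2 V — impossible in the active region.
So the transistor is saturated. With V_CE = 0.2 V, I_C = (V_CC − 0.2)/R_C = 8.3/2.7 = 3.07 mA.
Check: β·I_B = 34.9 mA > I_C = 3.07 mA, confirming saturation.

saturation; I_C ≈ 3.1 mA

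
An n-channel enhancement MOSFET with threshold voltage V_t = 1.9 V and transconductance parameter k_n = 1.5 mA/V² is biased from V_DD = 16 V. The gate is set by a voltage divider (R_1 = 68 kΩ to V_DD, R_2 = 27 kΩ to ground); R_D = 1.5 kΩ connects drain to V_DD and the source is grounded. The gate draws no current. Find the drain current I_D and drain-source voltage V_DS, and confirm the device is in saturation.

V_G = V_DD·R_2/(R_1+R_2) = 16×27/95 = 4.55 V. With the source grounded, V_GS = V_G = 4.55 V.
Assume saturation: I_D = (k_n/2)(V_GS − V_t)² = (1.5/2)×(4.55 − 1.9)² = 0.75×2.65² = 5.26 mA.
V_DS = V_DD − I_D·R_D = 16 − 5.26×1.5 = 8.12 V.
Saturation requires V_DS ≥ V_GS − V_t = 2.65 V; 8.12 ≥ 2.65 ✓.

I_D ≈ 5.3 mA, V_DS ≈ 8.1 V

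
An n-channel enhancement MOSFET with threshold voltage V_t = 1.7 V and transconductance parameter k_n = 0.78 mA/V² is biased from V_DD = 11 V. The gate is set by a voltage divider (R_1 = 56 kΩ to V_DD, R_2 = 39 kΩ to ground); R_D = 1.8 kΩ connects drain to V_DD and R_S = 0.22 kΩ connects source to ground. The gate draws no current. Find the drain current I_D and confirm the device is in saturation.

I_D ≈ 2.1 mA

V_G = V_DD·R_2/(R_1+R_2) = 11×39/95 = 4.52 V.
Assume saturation: I_D = (k_n/2)(V_GS − V_t)² with V_GS = V_G − I_D·R_S = 4.52 − 0.22·I_D.
Substituting gives 0.0189·I_D² − 1.48·I_D + 3.09 = 0, with roots I_D = 2.14 or 76.4 mA.
The root I_D = 76.4 mA gives V_GS = -12.3 V ≤ V_t, so take I_D = 2.14 mA.
Then V_GS = 4.04 V and V_DS = V_DD − I_D(R_D+R_S) = 11 − 2.14×2.02 = 6.67 V.
Saturation requires V_DS ≥ V_GS − V_t = 2.34 V; 6.67 ≥ 2.34 ✓.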